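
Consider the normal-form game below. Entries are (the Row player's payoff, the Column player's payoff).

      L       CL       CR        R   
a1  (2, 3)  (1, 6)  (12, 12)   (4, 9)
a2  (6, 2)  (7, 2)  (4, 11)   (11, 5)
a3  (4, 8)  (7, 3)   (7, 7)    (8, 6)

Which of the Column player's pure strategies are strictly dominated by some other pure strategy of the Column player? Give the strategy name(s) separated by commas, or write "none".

CL, R

Nothing dominates L: CL at a2 (2=2); CR at a3 (8>7); R at a3 (8>6).
CL is strictly dominated by CR (a1: 12>6, a2: 11>2, a3: 7>3).
CR is not dominated — it holds its own against L at a1 (12>3); CL at a1 (12>6); R at a1 (12>9).
CR strictly dominates R — a1: 12>9, a2: 11>5, a3: 7>6.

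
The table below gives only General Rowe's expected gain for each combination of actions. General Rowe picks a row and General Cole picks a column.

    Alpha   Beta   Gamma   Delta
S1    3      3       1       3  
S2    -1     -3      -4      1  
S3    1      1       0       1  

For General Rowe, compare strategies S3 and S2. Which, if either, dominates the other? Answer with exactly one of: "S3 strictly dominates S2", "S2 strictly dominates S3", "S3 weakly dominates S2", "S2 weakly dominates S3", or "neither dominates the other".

S3 weakly dominates S2

S3's payoffs vs S2's, by General Cole's action — Alpha: 1>-1, Beta: 1>-3, Gamma: 0>-4, Delta: 1=1.
S3 is at least as good everywhere and strictly better somewhere (tied only at Delta), so S3 weakly but not strictly dominates S2.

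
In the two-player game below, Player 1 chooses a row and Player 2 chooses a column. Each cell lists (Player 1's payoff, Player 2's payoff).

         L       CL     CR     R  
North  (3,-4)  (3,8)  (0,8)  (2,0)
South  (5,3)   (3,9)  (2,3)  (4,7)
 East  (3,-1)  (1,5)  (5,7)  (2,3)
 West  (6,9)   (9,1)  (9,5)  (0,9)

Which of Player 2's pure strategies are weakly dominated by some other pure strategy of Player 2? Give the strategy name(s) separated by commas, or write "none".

R weakly dominates L — North: 0>-4, South: 7>3, East: 3>-1, West: 9=9.
Nothing dominates CL: L at North (8>-4); CR at South (9>3); R at North (8>0).
CR: no other strategy beats it everywhere (L at North (8>-4); CL at East (7>5); R at North (8>0)).
Nothing dominates R: L at North (0>-4); CL at West (9>1); CR at South (7>3).

L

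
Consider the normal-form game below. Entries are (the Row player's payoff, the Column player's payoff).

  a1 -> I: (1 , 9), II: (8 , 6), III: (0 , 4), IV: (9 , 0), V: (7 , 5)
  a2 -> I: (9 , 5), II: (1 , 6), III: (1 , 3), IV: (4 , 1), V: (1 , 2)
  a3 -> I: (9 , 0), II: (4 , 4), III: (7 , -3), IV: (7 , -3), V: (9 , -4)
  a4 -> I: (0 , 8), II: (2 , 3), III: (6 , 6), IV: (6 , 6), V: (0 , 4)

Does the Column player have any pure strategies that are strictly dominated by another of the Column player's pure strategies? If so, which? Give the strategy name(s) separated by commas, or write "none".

I is not dominated — it holds its own against II at a1 (9>6); III at a1 (9>4); IV at a1 (9>0); V at a1 (9>5).
Nothing dominates II: I at a2 (6>5); III at a1 (6>4); IV at a1 (6>0); V at a1 (6>5).
III: dominated, since I does at least as well everywhere (a1: 9>4, a2: 5>3, a3: 0>-3, a4: 8>6).
I strictly dominates IV — a1: 9>0, a2: 5>1, a3: 0>-3, a4: 8>6.
V: dominated, since I does at least as well everywhere (a1: 9>5, a2: 5>2, a3: 0>-4, a4: 8>4).

III, IV, V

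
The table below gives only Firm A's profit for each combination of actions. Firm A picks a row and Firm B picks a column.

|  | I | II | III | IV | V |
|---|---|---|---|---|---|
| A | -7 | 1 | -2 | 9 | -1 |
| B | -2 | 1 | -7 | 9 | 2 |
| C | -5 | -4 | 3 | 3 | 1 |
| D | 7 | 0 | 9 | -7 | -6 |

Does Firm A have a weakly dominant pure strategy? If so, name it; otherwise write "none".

A fails to dominate B at I (-7<-2).
B fails to dominate A at III (-7<-2).
C fails to dominate A at II (-4<1).
D fails to dominate A at II (0<1).
No single strategy dominates all the others.

none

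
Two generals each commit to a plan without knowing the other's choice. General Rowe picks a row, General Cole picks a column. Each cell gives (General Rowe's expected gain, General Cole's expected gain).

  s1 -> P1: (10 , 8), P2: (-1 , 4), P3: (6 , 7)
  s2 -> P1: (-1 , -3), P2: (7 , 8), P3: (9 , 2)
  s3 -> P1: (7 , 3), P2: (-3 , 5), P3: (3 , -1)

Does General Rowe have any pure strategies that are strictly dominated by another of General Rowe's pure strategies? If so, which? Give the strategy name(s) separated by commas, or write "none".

s3

s1 is not dominated — it holds its own against s2 at P1 (10>-1); s3 at P1 (10>7).
s2 is not dominated — it holds its own against s1 at P2 (7>-1); s3 at P2 (7>-3).
s3 is strictly dominated by s1 (P1: 10>7, P2: -1>-3, P3: 6>3).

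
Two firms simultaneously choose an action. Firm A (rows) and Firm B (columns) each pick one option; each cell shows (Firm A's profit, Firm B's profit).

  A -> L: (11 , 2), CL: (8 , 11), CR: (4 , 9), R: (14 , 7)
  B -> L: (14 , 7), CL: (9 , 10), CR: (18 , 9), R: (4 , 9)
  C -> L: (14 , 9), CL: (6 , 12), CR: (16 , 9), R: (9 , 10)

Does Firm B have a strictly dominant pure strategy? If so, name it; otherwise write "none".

CL vs L: A: 11>2, B: 10>7, C: 12>9.
CL vs CR: A: 11>9, B: 10>9, C: 12>9.
CL vs R: A: 11>7, B: 10>9, C: 12>10.
CL strictly beats every other strategy against every opponent action, so it is strictly dominant.

CL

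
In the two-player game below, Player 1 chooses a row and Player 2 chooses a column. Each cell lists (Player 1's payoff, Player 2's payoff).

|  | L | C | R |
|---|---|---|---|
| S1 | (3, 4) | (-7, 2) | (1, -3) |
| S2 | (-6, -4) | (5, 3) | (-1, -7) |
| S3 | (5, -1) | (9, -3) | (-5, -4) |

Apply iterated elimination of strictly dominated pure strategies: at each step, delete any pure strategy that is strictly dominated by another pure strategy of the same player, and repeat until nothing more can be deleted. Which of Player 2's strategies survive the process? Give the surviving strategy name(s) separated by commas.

Player 2's strategy R is strictly dominated by L (S1: 4>-3, S2: -4>-7, S3: -1>-4) and is removed.
Row S1 is eliminated: S3 beats it against every remaining column (L: 5>3, C: 9>-7).
Player 1's strategy S2 is strictly dominated by S3 (L: 5>-6, C: 9>5) and is removed.
Column C is eliminated: L beats it against every remaining row (S3: -1>-3).
Among the remaining strategies, none is strictly dominated by another pure strategy of the same player, so the elimination stops.
Surviving strategies — Player 1: {S3}; Player 2: {L}.

L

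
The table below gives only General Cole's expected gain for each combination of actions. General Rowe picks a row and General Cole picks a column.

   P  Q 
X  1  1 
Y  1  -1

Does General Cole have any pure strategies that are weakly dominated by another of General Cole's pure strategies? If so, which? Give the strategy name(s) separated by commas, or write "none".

P is not dominated — it holds its own against Q at Y (1>-1).
Q: dominated, since P does at least as well everywhere (X: 1=1, Y: 1>-1).

Q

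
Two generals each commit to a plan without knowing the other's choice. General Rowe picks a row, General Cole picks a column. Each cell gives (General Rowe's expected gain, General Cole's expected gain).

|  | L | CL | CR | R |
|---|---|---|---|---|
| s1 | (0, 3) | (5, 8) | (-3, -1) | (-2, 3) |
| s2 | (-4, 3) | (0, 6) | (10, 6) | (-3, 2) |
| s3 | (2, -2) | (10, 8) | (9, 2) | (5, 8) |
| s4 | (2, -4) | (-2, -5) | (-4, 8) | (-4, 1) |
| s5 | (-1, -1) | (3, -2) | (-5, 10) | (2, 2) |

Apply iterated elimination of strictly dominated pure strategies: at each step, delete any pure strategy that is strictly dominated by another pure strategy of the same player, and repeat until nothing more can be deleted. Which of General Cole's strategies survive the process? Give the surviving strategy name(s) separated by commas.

General Rowe's strategy s1 is strictly dominated by s3 (L: 2>0, CL: 10>5, CR: 9>-3, R: 5>-2) and is removed.
For General Rowe, s3 strictly dominates s5 on the remaining columns (L: 2>-1, CL: 10>3, CR: 9>-5, R: 5>2); eliminate s5.
For General Cole, CR strictly dominates L on the remaining rows (s2: 6>3, s3: 2>-2, s4: 8>-4); eliminate L.
General Rowe's strategy s4 is strictly dominated by s2 (CL: 0>-2, CR: 10>-4, R: -3>-4) and is removed.
Among the remaining strategies, none is strictly dominated by another pure strategy of the same player, so the elimination stops.
Surviving strategies — General Rowe: {s2, s3}; General Cole: {CL, CR, R}.

CL, CR, R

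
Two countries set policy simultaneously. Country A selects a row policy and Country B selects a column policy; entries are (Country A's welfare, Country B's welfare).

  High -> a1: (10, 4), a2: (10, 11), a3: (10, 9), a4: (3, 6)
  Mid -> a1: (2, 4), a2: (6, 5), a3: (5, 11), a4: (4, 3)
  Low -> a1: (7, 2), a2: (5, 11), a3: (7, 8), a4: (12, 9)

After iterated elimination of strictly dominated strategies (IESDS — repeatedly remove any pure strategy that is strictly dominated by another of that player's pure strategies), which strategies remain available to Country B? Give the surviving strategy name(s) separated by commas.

a2

Country B's strategy a1 is strictly dominated by a2 (High: 11>4, Mid: 5>4, Low: 11>2) and is removed.
Country B's strategy a4 is strictly dominated by a2 (High: 11>6, Mid: 5>3, Low: 11>9) and is removed.
Country A's strategy Mid is strictly dominated by High (a2: 10>6, a3: 10>5) and is removed.
For Country A, High strictly dominates Low on the remaining columns (a2: 10>5, a3: 10>7); eliminate Low.
Country B's strategy a3 is strictly dominated by a2 (High: 11>9) and is removed.
Among the remaining strategies, none is strictly dominated by another pure strategy of the same player, so the elimination stops.
Surviving strategies — Country A: {High}; Country B: {a2}.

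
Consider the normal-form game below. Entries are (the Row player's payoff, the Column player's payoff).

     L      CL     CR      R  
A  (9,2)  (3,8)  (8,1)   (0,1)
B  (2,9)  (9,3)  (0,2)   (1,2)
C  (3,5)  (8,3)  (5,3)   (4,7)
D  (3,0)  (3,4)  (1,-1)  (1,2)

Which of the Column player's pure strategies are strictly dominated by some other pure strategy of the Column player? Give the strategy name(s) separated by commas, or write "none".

L is not dominated — it holds its own against CL at B (9>3); CR at A (2>1); R at A (2>1).
CL: no other strategy beats it everywhere (L at A (8>2); CR at A (8>1); R at A (8>1)).
L strictly dominates CR — A: 2>1, B: 9>2, C: 5>3, D: 0>-1.
R is not dominated — it holds its own against L at C (7>5); CL at C (7>3); CR at A (1=1).

CR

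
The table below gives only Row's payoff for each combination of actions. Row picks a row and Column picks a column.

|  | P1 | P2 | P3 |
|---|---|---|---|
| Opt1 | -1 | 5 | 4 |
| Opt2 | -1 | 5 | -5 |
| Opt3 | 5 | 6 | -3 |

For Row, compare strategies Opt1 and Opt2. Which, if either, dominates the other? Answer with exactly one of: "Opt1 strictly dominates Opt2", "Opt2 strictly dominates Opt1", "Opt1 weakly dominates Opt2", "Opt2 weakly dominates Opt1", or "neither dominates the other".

Opt1 weakly dominates Opt2

Compare Opt1 to Opt2 across every action of Column: P1: -1=-1, P2: 5=5, P3: 4>-5.
Opt1 is at least as good everywhere and strictly better somewhere (tied only at P1, P2), so Opt1 weakly but not strictly dominates Opt2.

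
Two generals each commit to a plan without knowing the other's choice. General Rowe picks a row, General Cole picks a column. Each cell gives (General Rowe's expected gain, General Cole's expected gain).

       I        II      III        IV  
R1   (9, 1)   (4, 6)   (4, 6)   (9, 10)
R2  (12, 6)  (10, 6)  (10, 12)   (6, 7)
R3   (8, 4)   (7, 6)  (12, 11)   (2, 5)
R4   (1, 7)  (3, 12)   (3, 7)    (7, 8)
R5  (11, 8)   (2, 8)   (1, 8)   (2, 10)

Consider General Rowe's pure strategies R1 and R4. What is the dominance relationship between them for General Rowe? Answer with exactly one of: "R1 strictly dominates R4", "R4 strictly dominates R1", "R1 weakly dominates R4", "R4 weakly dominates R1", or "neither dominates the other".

R1's payoffs vs R4's, by General Cole's action — I: 9>1, II: 4>3, III: 4>3, IV: 9>7.
Every comparison favours R1, so R1 strictly dominates R4.

R1 strictly dominates R4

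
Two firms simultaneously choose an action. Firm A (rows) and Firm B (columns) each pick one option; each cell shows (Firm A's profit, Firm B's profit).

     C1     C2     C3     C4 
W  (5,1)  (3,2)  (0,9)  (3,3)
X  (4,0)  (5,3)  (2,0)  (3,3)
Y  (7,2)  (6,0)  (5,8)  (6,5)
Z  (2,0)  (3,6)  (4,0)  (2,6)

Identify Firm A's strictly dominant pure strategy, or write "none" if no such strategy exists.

Y vs W: C1: 7>5, C2: 6>3, C3: 5>0, C4: 6>3.
Y vs X: C1: 7>4, C2: 6>5, C3: 5>2, C4: 6>3.
Y vs Z: C1: 7>2, C2: 6>3, C3: 5>4, C4: 6>2.
Y strictly beats every other strategy against every opponent action, so it is strictly dominant.

Y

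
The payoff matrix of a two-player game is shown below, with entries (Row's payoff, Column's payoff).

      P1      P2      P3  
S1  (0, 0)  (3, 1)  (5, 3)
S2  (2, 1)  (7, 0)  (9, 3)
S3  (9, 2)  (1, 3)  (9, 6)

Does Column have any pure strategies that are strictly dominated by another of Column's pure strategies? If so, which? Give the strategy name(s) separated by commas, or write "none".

P1 is strictly dominated by P3 (S1: 3>0, S2: 3>1, S3: 6>2).
P2: dominated, since P3 does at least as well everywhere (S1: 3>1, S2: 3>0, S3: 6>3).
P3: no other strategy beats it everywhere (P1 at S1 (3>0); P2 at S1 (3>1)).

P1, P2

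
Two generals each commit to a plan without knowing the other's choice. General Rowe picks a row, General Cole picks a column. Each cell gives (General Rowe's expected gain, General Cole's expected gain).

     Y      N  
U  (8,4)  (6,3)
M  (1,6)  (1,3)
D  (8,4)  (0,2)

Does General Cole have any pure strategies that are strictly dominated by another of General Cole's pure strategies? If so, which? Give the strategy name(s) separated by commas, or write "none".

N

Nothing dominates Y: N at U (4>3).
Y strictly dominates N — U: 4>3, M: 6>3, D: 4>2.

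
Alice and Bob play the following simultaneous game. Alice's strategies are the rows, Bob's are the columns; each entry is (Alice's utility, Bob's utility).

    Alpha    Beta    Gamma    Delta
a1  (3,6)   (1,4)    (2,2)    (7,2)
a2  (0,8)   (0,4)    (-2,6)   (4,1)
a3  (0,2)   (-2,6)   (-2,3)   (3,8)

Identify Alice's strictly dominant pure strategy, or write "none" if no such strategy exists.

a1 vs a2: Alpha: 3>0, Beta: 1>0, Gamma: 2>-2, Delta: 7>4.
a1 vs a3: Alpha: 3>0, Beta: 1>-2, Gamma: 2>-2, Delta: 7>3.
a1 strictly beats every other strategy against every opponent action, so it is strictly dominant.

a1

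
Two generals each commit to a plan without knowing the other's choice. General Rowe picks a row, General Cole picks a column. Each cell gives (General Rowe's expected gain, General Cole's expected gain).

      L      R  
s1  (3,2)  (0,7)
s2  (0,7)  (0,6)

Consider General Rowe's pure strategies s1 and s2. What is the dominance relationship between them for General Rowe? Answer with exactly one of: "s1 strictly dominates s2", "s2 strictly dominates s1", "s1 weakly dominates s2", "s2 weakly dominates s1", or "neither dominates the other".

s1 weakly dominates s2

Compare s1 to s2 across each opponent action: L: 3>0, R: 0=0.
s1 is at least as good everywhere and strictly better somewhere (tied only at R), so s1 weakly but not strictly dominates s2.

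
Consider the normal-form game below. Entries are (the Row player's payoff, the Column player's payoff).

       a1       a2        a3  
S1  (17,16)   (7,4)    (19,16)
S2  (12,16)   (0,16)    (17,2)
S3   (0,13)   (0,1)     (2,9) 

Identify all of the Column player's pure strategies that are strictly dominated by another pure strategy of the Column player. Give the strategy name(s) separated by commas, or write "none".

a1 is not dominated — it holds its own against a2 at S1 (16>4); a3 at S1 (16=16).
a2: no other strategy beats it everywhere (a1 at S2 (16=16); a3 at S2 (16>2)).
a3 is not dominated — it holds its own against a1 at S1 (16=16); a2 at S1 (16>4).

none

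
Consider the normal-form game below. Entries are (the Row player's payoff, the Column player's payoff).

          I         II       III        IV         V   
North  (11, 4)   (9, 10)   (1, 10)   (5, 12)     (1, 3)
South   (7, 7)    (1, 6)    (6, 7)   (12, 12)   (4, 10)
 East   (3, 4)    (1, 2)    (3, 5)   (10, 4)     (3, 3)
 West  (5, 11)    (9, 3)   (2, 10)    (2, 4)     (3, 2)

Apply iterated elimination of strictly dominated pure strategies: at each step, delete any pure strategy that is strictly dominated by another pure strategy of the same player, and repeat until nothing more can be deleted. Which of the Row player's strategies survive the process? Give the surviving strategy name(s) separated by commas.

South

For the Column player, IV strictly dominates II on the remaining rows (North: 12>10, South: 12>6, East: 4>2, West: 4>3); eliminate II.
Row East is eliminated: South beats it against every remaining column (I: 7>3, III: 6>3, IV: 12>10, V: 4>3).
For the Row player, South strictly dominates West on the remaining columns (I: 7>5, III: 6>2, IV: 12>2, V: 4>3); eliminate West.
Column I is eliminated: IV beats it against every remaining row (North: 12>4, South: 12>7).
For the Row player, South strictly dominates North on the remaining columns (III: 6>1, IV: 12>5, V: 4>1); eliminate North.
For the Column player, IV strictly dominates III on the remaining rows (South: 12>7); eliminate III.
Column V is eliminated: IV beats it against every remaining row (South: 12>10).
Among the remaining strategies, none is strictly dominated by another pure strategy of the same player, so the elimination stops.
Surviving strategies — the Row player: {South}; the Column player: {IV}.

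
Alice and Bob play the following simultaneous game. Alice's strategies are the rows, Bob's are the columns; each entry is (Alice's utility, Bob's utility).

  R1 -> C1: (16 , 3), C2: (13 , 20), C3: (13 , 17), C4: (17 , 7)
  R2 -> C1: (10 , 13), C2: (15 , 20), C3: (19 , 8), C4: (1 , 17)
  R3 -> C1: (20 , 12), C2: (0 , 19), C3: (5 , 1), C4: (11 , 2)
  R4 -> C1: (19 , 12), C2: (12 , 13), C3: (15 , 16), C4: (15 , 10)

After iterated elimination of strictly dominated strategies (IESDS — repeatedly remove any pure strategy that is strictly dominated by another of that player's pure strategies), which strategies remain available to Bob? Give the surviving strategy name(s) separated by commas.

Bob's strategy C1 is strictly dominated by C2 (R1: 20>3, R2: 20>13, R3: 19>12, R4: 13>12) and is removed.
Alice's strategy R3 is strictly dominated by R1 (C2: 13>0, C3: 13>5, C4: 17>11) and is removed.
For Bob, C2 strictly dominates C4 on the remaining rows (R1: 20>7, R2: 20>17, R4: 13>10); eliminate C4.
Row R1 is eliminated: R2 beats it against every remaining column (C2: 15>13, C3: 19>13).
Row R4 is eliminated: R2 beats it against every remaining column (C2: 15>12, C3: 19>15).
Column C3 is eliminated: C2 beats it against every remaining row (R2: 20>8).
Among the remaining strategies, none is strictly dominated by another pure strategy of the same player, so the elimination stops.
Surviving strategies — Alice: {R2}; Bob: {C2}.

C2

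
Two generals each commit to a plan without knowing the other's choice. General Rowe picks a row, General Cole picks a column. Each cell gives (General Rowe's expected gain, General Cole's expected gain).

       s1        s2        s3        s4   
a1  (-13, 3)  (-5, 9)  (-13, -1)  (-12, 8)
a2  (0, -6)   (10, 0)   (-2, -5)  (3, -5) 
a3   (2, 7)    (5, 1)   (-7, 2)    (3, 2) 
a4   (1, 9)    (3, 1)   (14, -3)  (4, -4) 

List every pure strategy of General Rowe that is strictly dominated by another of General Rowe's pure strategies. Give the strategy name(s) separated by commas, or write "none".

a1

a1: dominated, since a2 does at least as well everywhere (s1: 0>-13, s2: 10>-5, s3: -2>-13, s4: 3>-12).
a2: no other strategy beats it everywhere (a1 at s1 (0>-13); a3 at s2 (10>5); a4 at s2 (10>3)).
a3: no other strategy beats it everywhere (a1 at s1 (2>-13); a2 at s1 (2>0); a4 at s1 (2>1)).
a4 is not dominated — it holds its own against a1 at s1 (1>-13); a2 at s1 (1>0); a3 at s3 (14>-7).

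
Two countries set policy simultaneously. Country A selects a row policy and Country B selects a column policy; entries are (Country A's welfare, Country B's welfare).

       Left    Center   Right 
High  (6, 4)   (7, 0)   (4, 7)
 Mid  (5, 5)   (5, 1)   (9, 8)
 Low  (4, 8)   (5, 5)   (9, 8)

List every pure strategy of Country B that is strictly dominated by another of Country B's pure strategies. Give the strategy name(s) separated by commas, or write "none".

Center

Left is not dominated — it holds its own against Center at High (4>0); Right at Low (8=8).
Left strictly dominates Center — High: 4>0, Mid: 5>1, Low: 8>5.
Right: no other strategy beats it everywhere (Left at High (7>4); Center at High (7>0)).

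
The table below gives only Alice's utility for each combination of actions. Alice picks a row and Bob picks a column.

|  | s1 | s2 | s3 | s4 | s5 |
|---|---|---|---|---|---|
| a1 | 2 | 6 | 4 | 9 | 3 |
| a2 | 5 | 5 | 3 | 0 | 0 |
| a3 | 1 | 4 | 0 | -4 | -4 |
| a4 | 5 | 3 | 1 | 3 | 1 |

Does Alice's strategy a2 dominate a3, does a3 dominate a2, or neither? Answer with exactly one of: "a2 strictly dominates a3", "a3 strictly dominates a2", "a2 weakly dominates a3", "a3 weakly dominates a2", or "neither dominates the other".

a2's payoffs vs a3's, by Bob's action — s1: 5>1, s2: 5>4, s3: 3>0, s4: 0>-4, s5: 0>-4.
Every comparison favours a2, so a2 strictly dominates a3.

a2 strictly dominates a3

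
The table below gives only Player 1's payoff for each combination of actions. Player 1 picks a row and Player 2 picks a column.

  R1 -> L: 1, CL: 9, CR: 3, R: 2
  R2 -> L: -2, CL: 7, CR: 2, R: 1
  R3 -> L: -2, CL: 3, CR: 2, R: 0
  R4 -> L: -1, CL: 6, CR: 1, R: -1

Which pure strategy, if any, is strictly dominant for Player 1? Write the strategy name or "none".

R1

R1 vs R2: L: 1>-2, CL: 9>7, CR: 3>2, R: 2>1.
R1 vs R3: L: 1>-2, CL: 9>3, CR: 3>2, R: 2>0.
R1 vs R4: L: 1>-1, CL: 9>6, CR: 3>1, R: 2>-1.
R1 strictly beats every other strategy against every opponent action, so it is strictly dominant.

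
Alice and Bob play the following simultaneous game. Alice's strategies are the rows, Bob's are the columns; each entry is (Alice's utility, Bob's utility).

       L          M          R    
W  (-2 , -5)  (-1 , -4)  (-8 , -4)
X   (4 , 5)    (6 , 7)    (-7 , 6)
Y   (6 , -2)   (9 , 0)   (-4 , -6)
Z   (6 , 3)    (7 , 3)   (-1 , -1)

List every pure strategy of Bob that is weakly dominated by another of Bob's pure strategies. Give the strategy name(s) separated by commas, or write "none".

M weakly dominates L — W: -4>-5, X: 7>5, Y: 0>-2, Z: 3=3.
M: no other strategy beats it everywhere (L at W (-4>-5); R at X (7>6)).
R is weakly dominated by M (W: -4=-4, X: 7>6, Y: 0>-6, Z: 3>-1).

L, R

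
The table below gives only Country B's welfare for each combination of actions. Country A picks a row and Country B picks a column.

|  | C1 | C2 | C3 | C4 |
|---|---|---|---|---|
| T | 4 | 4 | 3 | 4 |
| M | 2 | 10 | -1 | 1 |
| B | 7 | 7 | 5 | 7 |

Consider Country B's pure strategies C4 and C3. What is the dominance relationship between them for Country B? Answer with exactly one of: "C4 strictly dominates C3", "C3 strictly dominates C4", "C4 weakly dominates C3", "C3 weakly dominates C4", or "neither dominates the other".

C4 strictly dominates C3

C4's payoffs vs C3's, by Country A's action — T: 4>3, M: 1>-1, B: 7>5.
Every comparison favours C4, so C4 strictly dominates C3.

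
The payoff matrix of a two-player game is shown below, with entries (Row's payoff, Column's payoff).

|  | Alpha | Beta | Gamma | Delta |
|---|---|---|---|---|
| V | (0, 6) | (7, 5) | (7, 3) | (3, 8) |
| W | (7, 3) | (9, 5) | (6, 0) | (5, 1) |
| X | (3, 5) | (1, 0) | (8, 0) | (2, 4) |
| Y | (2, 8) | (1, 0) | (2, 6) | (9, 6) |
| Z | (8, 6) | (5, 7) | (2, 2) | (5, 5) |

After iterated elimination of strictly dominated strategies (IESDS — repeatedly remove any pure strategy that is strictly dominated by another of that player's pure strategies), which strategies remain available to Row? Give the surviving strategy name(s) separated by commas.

For Column, Alpha strictly dominates Gamma on the remaining rows (V: 6>3, W: 3>0, X: 5>0, Y: 8>6, Z: 6>2); eliminate Gamma.
Row V is eliminated: W beats it against every remaining column (Alpha: 7>0, Beta: 9>7, Delta: 5>3).
For Row, W strictly dominates X on the remaining columns (Alpha: 7>3, Beta: 9>1, Delta: 5>2); eliminate X.
Column Delta is eliminated: Alpha beats it against every remaining row (W: 3>1, Y: 8>6, Z: 6>5).
Row Y is eliminated: W beats it against every remaining column (Alpha: 7>2, Beta: 9>1).
Column Alpha is eliminated: Beta beats it against every remaining row (W: 5>3, Z: 7>6).
For Row, W strictly dominates Z on the remaining columns (Beta: 9>5); eliminate Z.
Among the remaining strategies, none is strictly dominated by another pure strategy of the same player, so the elimination stops.
Surviving strategies — Row: {W}; Column: {Beta}.

W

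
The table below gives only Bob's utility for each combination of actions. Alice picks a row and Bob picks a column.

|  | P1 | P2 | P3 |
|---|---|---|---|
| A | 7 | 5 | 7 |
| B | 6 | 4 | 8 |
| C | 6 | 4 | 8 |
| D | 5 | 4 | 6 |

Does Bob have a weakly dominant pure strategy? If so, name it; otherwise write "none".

P3 vs P1: A: 7=7, B: 8>6, C: 8>6, D: 6>5.
P3 vs P2: A: 7>5, B: 8>4, C: 8>4, D: 6>4.
P3 is at least as good as every other strategy against every opponent action, so it is weakly dominant.

P3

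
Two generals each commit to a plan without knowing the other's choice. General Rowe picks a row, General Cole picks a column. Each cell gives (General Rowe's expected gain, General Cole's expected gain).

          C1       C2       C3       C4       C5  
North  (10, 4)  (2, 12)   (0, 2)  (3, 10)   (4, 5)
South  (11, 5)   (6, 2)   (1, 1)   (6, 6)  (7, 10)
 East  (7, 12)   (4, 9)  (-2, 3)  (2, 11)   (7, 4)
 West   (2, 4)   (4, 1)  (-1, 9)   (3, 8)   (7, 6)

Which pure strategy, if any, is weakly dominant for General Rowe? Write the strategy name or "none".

South

South vs North: C1: 11>10, C2: 6>2, C3: 1>0, C4: 6>3, C5: 7>4.
South vs East: C1: 11>7, C2: 6>4, C3: 1>-2, C4: 6>2, C5: 7=7.
South vs West: C1: 11>2, C2: 6>4, C3: 1>-1, C4: 6>3, C5: 7=7.
South is at least as good as every other strategy against every opponent action, so it is weakly dominant.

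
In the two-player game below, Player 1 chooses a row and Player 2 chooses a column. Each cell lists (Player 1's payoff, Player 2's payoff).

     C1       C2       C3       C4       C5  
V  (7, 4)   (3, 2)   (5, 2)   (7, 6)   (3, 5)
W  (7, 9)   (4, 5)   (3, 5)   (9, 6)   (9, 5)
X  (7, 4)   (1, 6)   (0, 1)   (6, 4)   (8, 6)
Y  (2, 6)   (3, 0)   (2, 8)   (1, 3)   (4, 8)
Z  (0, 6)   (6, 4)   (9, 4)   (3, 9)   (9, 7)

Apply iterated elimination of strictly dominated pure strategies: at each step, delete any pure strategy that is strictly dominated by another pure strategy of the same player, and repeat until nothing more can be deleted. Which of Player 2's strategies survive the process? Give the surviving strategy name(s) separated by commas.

C1, C2, C4, C5

Player 1's strategy Y is strictly dominated by W (C1: 7>2, C2: 4>3, C3: 3>2, C4: 9>1, C5: 9>4) and is removed.
For Player 2, C1 strictly dominates C3 on the remaining rows (V: 4>2, W: 9>5, X: 4>1, Z: 6>4); eliminate C3.
Among the remaining strategies, none is strictly dominated by another pure strategy of the same player, so the elimination stops.
Surviving strategies — Player 1: {V, W, X, Z}; Player 2: {C1, C2, C4, C5}.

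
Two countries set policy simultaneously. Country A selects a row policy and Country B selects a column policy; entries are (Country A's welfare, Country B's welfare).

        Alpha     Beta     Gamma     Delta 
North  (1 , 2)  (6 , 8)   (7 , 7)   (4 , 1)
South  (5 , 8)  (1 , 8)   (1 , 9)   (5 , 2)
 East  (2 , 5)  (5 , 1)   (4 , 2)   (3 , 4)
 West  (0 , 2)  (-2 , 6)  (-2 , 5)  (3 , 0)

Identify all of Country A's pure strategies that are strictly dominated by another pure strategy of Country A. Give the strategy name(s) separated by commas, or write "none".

West

Nothing dominates North: South at Beta (6>1); East at Beta (6>5); West at Alpha (1>0).
South: no other strategy beats it everywhere (North at Alpha (5>1); East at Alpha (5>2); West at Alpha (5>0)).
East is not dominated — it holds its own against North at Alpha (2>1); South at Beta (5>1); West at Alpha (2>0).
West: dominated, since North does at least as well everywhere (Alpha: 1>0, Beta: 6>-2, Gamma: 7>-2, Delta: 4>3).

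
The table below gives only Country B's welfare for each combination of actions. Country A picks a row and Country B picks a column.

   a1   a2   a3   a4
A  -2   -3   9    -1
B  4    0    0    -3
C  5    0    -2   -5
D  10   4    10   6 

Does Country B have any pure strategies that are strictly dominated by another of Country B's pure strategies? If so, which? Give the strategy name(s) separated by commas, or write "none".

a2, a4

a1 is not dominated — it holds its own against a2 at A (-2>-3); a3 at B (4>0); a4 at B (4>-3).
a1 strictly dominates a2 — A: -2>-3, B: 4>0, C: 5>0, D: 10>4.
Nothing dominates a3: a1 at A (9>-2); a2 at A (9>-3); a4 at A (9>-1).
a4: dominated, since a3 does at least as well everywhere (A: 9>-1, B: 0>-3, C: -2>-5, D: 10>6).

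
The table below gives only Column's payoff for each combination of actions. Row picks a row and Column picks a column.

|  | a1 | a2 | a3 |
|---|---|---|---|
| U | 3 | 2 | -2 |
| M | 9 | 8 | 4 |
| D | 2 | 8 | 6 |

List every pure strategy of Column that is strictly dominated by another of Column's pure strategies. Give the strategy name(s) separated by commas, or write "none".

a3

a1: no other strategy beats it everywhere (a2 at U (3>2); a3 at U (3>-2)).
a2 is not dominated — it holds its own against a1 at D (8>2); a3 at U (2>-2).
a2 strictly dominates a3 — U: 2>-2, M: 8>4, D: 8>6.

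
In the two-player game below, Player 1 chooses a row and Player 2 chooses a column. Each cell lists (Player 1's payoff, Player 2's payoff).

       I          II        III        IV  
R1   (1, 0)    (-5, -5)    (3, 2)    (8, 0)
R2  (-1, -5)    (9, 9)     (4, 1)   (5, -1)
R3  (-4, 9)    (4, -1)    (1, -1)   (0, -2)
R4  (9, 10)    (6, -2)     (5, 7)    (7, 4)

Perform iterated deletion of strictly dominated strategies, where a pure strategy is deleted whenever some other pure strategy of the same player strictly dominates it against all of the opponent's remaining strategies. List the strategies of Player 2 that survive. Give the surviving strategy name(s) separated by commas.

Row R3 is eliminated: R2 beats it against every remaining column (I: -1>-4, II: 9>4, III: 4>1, IV: 5>0).
Player 2's strategy IV is strictly dominated by III (R1: 2>0, R2: 1>-1, R4: 7>4) and is removed.
Player 1's strategy R1 is strictly dominated by R4 (I: 9>1, II: 6>-5, III: 5>3) and is removed.
Among the remaining strategies, none is strictly dominated by another pure strategy of the same player, so the elimination stops.
Surviving strategies — Player 1: {R2, R4}; Player 2: {I, II, III}.

I, II, III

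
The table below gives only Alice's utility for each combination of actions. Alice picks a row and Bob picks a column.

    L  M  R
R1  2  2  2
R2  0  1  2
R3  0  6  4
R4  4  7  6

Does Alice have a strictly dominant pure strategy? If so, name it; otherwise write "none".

R4

R4 vs R1: L: 4>2, M: 7>2, R: 6>2.
R4 vs R2: L: 4>0, M: 7>1, R: 6>2.
R4 vs R3: L: 4>0, M: 7>6, R: 6>4.
R4 strictly beats every other strategy against every opponent action, so it is strictly dominant.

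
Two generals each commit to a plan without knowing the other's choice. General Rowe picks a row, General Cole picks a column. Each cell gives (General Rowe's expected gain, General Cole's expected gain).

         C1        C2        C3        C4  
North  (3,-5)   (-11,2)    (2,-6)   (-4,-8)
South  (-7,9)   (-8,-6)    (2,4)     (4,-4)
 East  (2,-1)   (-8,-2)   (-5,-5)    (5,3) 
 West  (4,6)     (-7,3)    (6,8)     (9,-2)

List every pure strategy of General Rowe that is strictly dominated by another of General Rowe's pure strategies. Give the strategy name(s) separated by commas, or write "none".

North, South, East

West strictly dominates North — C1: 4>3, C2: -7>-11, C3: 6>2, C4: 9>-4.
South: dominated, since West does at least as well everywhere (C1: 4>-7, C2: -7>-8, C3: 6>2, C4: 9>4).
West strictly dominates East — C1: 4>2, C2: -7>-8, C3: 6>-5, C4: 9>5.
Nothing dominates West: North at C1 (4>3); South at C1 (4>-7); East at C1 (4>2).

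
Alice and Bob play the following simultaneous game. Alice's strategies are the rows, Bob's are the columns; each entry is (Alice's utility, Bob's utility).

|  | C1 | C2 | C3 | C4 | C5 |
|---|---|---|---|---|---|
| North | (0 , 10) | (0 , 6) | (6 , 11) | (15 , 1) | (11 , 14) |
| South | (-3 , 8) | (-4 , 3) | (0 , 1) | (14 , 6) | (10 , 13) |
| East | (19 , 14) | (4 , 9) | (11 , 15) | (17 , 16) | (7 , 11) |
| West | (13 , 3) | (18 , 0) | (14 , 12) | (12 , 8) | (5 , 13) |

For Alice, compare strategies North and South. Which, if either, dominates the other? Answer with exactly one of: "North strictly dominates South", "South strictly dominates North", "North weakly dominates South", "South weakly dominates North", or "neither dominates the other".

Compare North to South across each opponent action: C1: 0>-3, C2: 0>-4, C3: 6>0, C4: 15>14, C5: 11>10.
North gives a strictly higher payoff against each opponent action, so North strictly dominates South.

North strictly dominates South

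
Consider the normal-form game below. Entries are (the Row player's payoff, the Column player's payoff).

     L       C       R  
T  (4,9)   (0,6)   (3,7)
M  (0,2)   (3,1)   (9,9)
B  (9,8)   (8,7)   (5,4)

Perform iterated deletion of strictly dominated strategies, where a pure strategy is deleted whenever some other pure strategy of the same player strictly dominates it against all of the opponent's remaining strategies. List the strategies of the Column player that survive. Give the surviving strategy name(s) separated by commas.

The Row player's strategy T is strictly dominated by B (L: 9>4, C: 8>0, R: 5>3) and is removed.
Column C is eliminated: L beats it against every remaining row (M: 2>1, B: 8>7).
Among the remaining strategies, none is strictly dominated by another pure strategy of the same player, so the elimination stops.
Surviving strategies — the Row player: {M, B}; the Column player: {L, R}.

L, R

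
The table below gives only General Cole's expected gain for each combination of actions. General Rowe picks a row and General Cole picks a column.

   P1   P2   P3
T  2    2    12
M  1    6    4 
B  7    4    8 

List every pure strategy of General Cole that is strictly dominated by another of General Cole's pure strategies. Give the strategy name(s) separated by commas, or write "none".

P1

P1: dominated, since P3 does at least as well everywhere (T: 12>2, M: 4>1, B: 8>7).
Nothing dominates P2: P1 at T (2=2); P3 at M (6>4).
P3 is not dominated — it holds its own against P1 at T (12>2); P2 at T (12>2).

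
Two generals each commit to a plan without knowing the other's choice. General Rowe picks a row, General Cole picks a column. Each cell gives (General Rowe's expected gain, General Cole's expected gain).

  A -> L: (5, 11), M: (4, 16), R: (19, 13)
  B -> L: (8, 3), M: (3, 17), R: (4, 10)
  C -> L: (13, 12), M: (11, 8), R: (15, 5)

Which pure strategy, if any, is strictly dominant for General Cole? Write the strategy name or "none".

L fails to dominate M at A (11<16).
M fails to dominate L at C (8<12).
R fails to dominate L at C (5<12).
No single strategy dominates all the others.

none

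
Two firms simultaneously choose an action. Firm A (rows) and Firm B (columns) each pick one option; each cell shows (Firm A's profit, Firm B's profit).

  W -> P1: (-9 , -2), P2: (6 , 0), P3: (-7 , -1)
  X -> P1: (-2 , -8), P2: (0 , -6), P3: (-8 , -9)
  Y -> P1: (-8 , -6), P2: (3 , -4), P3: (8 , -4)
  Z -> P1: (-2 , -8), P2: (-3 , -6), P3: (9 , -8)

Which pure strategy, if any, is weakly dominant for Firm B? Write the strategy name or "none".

P2 vs P1: W: 0>-2, X: -6>-8, Y: -4>-6, Z: -6>-8.
P2 vs P3: W: 0>-1, X: -6>-9, Y: -4=-4, Z: -6>-8.
P2 is at least as good as every other strategy against every opponent action, so it is weakly dominant.

P2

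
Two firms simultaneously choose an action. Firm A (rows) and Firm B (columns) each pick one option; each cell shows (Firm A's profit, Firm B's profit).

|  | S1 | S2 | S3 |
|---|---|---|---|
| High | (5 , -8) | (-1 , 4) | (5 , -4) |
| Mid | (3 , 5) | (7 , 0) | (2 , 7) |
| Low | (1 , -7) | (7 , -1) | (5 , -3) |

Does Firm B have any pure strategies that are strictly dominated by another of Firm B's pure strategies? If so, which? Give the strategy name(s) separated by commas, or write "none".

S1 is strictly dominated by S3 (High: -4>-8, Mid: 7>5, Low: -3>-7).
S2 is not dominated — it holds its own against S1 at High (4>-8); S3 at High (4>-4).
S3: no other strategy beats it everywhere (S1 at High (-4>-8); S2 at Mid (7>0)).

S1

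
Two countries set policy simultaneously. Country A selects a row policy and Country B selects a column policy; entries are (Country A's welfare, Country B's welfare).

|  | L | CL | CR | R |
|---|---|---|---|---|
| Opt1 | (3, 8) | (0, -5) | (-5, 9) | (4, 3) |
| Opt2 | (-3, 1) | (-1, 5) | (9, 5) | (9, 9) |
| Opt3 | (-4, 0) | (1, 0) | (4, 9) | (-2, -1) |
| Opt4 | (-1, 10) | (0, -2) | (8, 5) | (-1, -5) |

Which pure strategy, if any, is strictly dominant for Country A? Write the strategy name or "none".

none

Opt1 fails to dominate Opt2 at CR (-5<9).
Opt2 fails to dominate Opt1 at L (-3<3).
Opt3 fails to dominate Opt1 at L (-4<3).
Opt4 fails to dominate Opt1 at L (-1<3).
No single strategy dominates all the others.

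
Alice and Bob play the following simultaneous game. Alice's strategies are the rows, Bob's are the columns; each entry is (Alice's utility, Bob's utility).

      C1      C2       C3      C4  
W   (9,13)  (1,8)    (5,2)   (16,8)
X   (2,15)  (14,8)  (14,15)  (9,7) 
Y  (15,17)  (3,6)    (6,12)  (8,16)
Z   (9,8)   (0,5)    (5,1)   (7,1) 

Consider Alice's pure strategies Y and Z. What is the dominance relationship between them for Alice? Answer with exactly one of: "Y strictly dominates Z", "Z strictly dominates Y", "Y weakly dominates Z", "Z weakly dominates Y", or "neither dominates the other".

Y's payoffs vs Z's, by Bob's action — C1: 15>9, C2: 3>0, C3: 6>5, C4: 8>7.
Y gives a strictly higher payoff against each choice by Bob, so Y strictly dominates Z.

Y strictly dominates Z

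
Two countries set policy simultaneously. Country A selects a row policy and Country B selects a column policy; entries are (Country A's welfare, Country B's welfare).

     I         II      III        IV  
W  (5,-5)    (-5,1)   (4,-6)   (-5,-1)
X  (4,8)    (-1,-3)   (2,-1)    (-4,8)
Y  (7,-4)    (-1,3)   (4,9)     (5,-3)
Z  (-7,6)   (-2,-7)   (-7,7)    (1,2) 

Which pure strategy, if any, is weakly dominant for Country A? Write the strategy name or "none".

Y vs W: I: 7>5, II: -1>-5, III: 4=4, IV: 5>-5.
Y vs X: I: 7>4, II: -1=-1, III: 4>2, IV: 5>-4.
Y vs Z: I: 7>-7, II: -1>-2, III: 4>-7, IV: 5>1.
Y is at least as good as every other strategy against every opponent action, so it is weakly dominant.

Y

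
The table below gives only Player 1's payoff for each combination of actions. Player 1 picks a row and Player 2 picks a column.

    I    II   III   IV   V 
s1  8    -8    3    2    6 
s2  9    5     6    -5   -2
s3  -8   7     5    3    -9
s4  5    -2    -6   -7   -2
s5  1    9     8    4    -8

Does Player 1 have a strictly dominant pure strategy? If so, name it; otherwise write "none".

none

s1 fails to dominate s2 at I (8<9).
s2 fails to dominate s1 at IV (-5<2).
s3 fails to dominate s1 at I (-8<8).
s4 fails to dominate s1 at I (5<8).
s5 fails to dominate s1 at I (1<8).
No single strategy dominates all the others.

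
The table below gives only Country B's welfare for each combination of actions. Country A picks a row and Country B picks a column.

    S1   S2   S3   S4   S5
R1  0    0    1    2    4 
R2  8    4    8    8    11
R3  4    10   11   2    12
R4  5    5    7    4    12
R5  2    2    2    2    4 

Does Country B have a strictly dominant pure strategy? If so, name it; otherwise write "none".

S5

S5 vs S1: R1: 4>0, R2: 11>8, R3: 12>4, R4: 12>5, R5: 4>2.
S5 vs S2: R1: 4>0, R2: 11>4, R3: 12>10, R4: 12>5, R5: 4>2.
S5 vs S3: R1: 4>1, R2: 11>8, R3: 12>11, R4: 12>7, R5: 4>2.
S5 vs S4: R1: 4>2, R2: 11>8, R3: 12>2, R4: 12>4, R5: 4>2.
S5 strictly beats every other strategy against every opponent action, so it is strictly dominant.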